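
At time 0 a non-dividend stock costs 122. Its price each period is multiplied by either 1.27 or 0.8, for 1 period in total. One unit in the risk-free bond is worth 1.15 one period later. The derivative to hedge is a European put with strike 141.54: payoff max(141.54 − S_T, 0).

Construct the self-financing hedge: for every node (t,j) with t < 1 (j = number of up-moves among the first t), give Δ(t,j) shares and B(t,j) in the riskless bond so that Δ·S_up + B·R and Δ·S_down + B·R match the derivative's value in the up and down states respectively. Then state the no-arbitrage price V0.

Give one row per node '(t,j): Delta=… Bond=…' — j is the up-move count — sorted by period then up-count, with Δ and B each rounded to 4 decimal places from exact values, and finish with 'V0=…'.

(0,0): Delta=-0.7663 Bond=103.2448
V0=9.7554

Risk-neutral probability p* = (R−d)/(u−d) = (1.15−0.8)/(1.27−0.8) = 0.7447.
Terminal values V(1,·): V(1,0)=43.9400, V(1,1)=0.0000
  t=0,j=0: stock 122.0000 → up 154.9400 (V=0.0000), down 97.6000 (V=43.9400). Price 9.7554; hedge Δ=-0.7663, bond B=103.2448.
Check: Δ(0,0)·S0 + B(0,0) = 9.7554 = V0.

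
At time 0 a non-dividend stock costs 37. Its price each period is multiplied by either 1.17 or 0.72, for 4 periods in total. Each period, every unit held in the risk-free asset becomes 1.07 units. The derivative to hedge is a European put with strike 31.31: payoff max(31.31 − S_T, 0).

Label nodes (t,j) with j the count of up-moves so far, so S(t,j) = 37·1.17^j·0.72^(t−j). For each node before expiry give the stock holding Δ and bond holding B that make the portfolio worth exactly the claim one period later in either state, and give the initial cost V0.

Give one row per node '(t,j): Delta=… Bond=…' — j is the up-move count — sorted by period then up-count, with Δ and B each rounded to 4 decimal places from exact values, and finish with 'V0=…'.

(0,0): Delta=-0.1603 Bond=7.0569
(1,0): Delta=-0.4994 Bond=16.5852
(1,1): Delta=-0.1007 Bond=4.9696
(2,0): Delta=-1.0000 Bond=27.3474
(2,1): Delta=-0.4114 Bond=15.0030
(2,2): Delta=-0.0460 Bond=2.5502
(3,0): Delta=-1.0000 Bond=29.2617
(3,1): Delta=-1.0000 Bond=29.2617
(3,2): Delta=-0.3079 Bond=12.2793
(3,3): Delta=0.0000 Bond=0.0000
V0=1.1254

Under the risk-neutral measure, an up-move has probability p* = (R−d)/(u−d) = 0.7778 and values discount at R = 1.07.
Terminal values V(4,·): V(4,0)=21.3667, V(4,1)=15.1521, V(4,2)=5.0534, V(4,3)=0.0000, V(4,4)=0.0000
(3,0): S=13.8102. Δ = (V_up−V_dn)/(S_up−S_dn) = (15.1521−21.3667)/(16.1579−9.9433) = -1.0000. V = [p*·15.1521 + (1−p*)·21.3667]/1.07 = 15.4515. B = V − Δ·S = 29.2617.
(3,1): S=22.4415. Δ = (V_up−V_dn)/(S_up−S_dn) = (5.0534−15.1521)/(26.2566−16.1579) = -1.0000. V = [p*·5.0534 + (1−p*)·15.1521]/1.07 = 6.8201. B = V − Δ·S = 29.2617.
(3,2): S=36.4675. Δ = (V_up−V_dn)/(S_up−S_dn) = (0.0000−5.0534)/(42.6670−26.2566) = -0.3079. V = [p*·0.0000 + (1−p*)·5.0534]/1.07 = 1.0495. B = V − Δ·S = 12.2793.
(3,3): S=59.2597. Δ = (V_up−V_dn)/(S_up−S_dn) = (0.0000−0.0000)/(69.3338−42.6670) = 0.0000. V = [p*·0.0000 + (1−p*)·0.0000]/1.07 = 0.0000. B = V − Δ·S = 0.0000.
(2,0): S=19.1808. Δ = (V_up−V_dn)/(S_up−S_dn) = (6.8201−15.4515)/(22.4415−13.8102) = -1.0000. V = [p*·6.8201 + (1−p*)·15.4515]/1.07 = 8.1666. B = V − Δ·S = 27.3474.
(2,1): S=31.1688. Δ = (V_up−V_dn)/(S_up−S_dn) = (1.0495−6.8201)/(36.4675−22.4415) = -0.4114. V = [p*·1.0495 + (1−p*)·6.8201]/1.07 = 2.1793. B = V − Δ·S = 15.0030.
(2,2): S=50.6493. Δ = (V_up−V_dn)/(S_up−S_dn) = (0.0000−1.0495)/(59.2597−36.4675) = -0.0460. V = [p*·0.0000 + (1−p*)·1.0495]/1.07 = 0.2180. B = V − Δ·S = 2.5502.
(1,0): S=26.6400. Δ = (V_up−V_dn)/(S_up−S_dn) = (2.1793−8.1666)/(31.1688−19.1808) = -0.4994. V = [p*·2.1793 + (1−p*)·8.1666]/1.07 = 3.2802. B = V − Δ·S = 16.5852.
(1,1): S=43.2900. Δ = (V_up−V_dn)/(S_up−S_dn) = (0.2180−2.1793)/(50.6493−31.1688) = -0.1007. V = [p*·0.2180 + (1−p*)·2.1793]/1.07 = 0.6111. B = V − Δ·S = 4.9696.
(0,0): S=37.0000. Δ = (V_up−V_dn)/(S_up−S_dn) = (0.6111−3.2802)/(43.2900−26.6400) = -0.1603. V = [p*·0.6111 + (1−p*)·3.2802]/1.07 = 1.1254. B = V − Δ·S = 7.0569.
Each (Δ,B) replicates both successor values, so the strategy is self-financing and V0 is arbitrage-free.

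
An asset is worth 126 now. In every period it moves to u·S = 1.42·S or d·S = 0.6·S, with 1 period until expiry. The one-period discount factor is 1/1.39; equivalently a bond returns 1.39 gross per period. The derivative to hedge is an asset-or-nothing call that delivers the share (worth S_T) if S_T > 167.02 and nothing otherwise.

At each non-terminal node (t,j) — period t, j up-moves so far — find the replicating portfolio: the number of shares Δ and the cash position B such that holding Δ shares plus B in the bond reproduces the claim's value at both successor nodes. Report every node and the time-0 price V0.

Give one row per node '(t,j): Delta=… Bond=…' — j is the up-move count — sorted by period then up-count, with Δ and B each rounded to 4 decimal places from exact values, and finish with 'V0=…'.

Under the risk-neutral measure, an up-move has probability p* = (R−d)/(u−d) = 0.9634 and values discount at R = 1.39.
At expiry t=1: V(1,0)=0.0000, V(1,1)=178.9200
Node (0,0) S=126.0000: V=(p*·178.9200+(1−p*)·0.0000)/1.39=124.0102; Δ=(178.9200−0.0000)/(178.9200−75.6000)=1.7317; B=V−Δ·S=-94.1849
Each (Δ,B) replicates both successor values, so the strategy is self-financing and V0 is arbitrage-free.

(0,0): Delta=1.7317 Bond=-94.1849
V0=124.0102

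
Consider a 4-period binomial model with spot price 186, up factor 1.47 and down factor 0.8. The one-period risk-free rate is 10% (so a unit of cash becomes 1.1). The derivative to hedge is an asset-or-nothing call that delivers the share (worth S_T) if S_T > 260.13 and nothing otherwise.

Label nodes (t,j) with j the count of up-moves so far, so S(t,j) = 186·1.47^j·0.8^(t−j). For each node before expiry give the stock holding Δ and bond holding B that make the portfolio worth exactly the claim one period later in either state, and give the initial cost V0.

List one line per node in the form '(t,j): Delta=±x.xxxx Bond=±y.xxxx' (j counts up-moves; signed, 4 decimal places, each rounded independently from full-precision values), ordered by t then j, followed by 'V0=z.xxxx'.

The replicating-portfolio and risk-neutral prices coincide; use p* = (1.1−0.8)/(1.47−0.8) = 0.4478 for the latter.
Terminal values V(4,·): V(4,0)=0.0000, V(4,1)=0.0000, V(4,2)=0.0000, V(4,3)=472.6666, V(4,4)=868.5249
(3,0): S=95.2320. Δ = (V_up−V_dn)/(S_up−S_dn) = (0.0000−0.0000)/(139.9910−76.1856) = 0.0000. V = [p*·0.0000 + (1−p*)·0.0000]/1.1 = 0.0000. B = V − Δ·S = 0.0000.
(3,1): S=174.9888. Δ = (V_up−V_dn)/(S_up−S_dn) = (0.0000−0.0000)/(257.2335−139.9910) = 0.0000. V = [p*·0.0000 + (1−p*)·0.0000]/1.1 = 0.0000. B = V − Δ·S = 0.0000.
(3,2): S=321.5419. Δ = (V_up−V_dn)/(S_up−S_dn) = (472.6666−0.0000)/(472.6666−257.2335) = 2.1940. V = [p*·472.6666 + (1−p*)·0.0000]/1.1 = 192.4016. B = V − Δ·S = -513.0710.
(3,3): S=590.8333. Δ = (V_up−V_dn)/(S_up−S_dn) = (868.5249−472.6666)/(868.5249−472.6666) = 1.0000. V = [p*·868.5249 + (1−p*)·472.6666]/1.1 = 590.8333. B = V − Δ·S = 0.0000.
(2,0): S=119.0400. Δ = (V_up−V_dn)/(S_up−S_dn) = (0.0000−0.0000)/(174.9888−95.2320) = 0.0000. V = [p*·0.0000 + (1−p*)·0.0000]/1.1 = 0.0000. B = V − Δ·S = 0.0000.
(2,1): S=218.7360. Δ = (V_up−V_dn)/(S_up−S_dn) = (192.4016−0.0000)/(321.5419−174.9888) = 1.3128. V = [p*·192.4016 + (1−p*)·0.0000]/1.1 = 78.3182. B = V − Δ·S = -208.8484.
(2,2): S=401.9274. Δ = (V_up−V_dn)/(S_up−S_dn) = (590.8333−192.4016)/(590.8333−321.5419) = 1.4796. V = [p*·590.8333 + (1−p*)·192.4016]/1.1 = 337.0944. B = V − Δ·S = -257.5797.
(1,0): S=148.8000. Δ = (V_up−V_dn)/(S_up−S_dn) = (78.3182−0.0000)/(218.7360−119.0400) = 0.7856. V = [p*·78.3182 + (1−p*)·0.0000]/1.1 = 31.8798. B = V − Δ·S = -85.0129.
(1,1): S=273.4200. Δ = (V_up−V_dn)/(S_up−S_dn) = (337.0944−78.3182)/(401.9274−218.7360) = 1.4126. V = [p*·337.0944 + (1−p*)·78.3182]/1.1 = 176.5347. B = V − Δ·S = -209.6986.
(0,0): S=186.0000. Δ = (V_up−V_dn)/(S_up−S_dn) = (176.5347−31.8798)/(273.4200−148.8000) = 1.1608. V = [p*·176.5347 + (1−p*)·31.8798]/1.1 = 87.8642. B = V − Δ·S = -128.0385.
The time-0 hedge costs 87.8642, which is the no-arbitrage price.

(0,0): Delta=1.1608 Bond=-128.0385
(1,0): Delta=0.7856 Bond=-85.0129
(1,1): Delta=1.4126 Bond=-209.6986
(2,0): Delta=0.0000 Bond=0.0000
(2,1): Delta=1.3128 Bond=-208.8484
(2,2): Delta=1.4796 Bond=-257.5797
(3,0): Delta=0.0000 Bond=0.0000
(3,1): Delta=0.0000 Bond=0.0000
(3,2): Delta=2.1940 Bond=-513.0710
(3,3): Delta=1.0000 Bond=0.0000
V0=87.8642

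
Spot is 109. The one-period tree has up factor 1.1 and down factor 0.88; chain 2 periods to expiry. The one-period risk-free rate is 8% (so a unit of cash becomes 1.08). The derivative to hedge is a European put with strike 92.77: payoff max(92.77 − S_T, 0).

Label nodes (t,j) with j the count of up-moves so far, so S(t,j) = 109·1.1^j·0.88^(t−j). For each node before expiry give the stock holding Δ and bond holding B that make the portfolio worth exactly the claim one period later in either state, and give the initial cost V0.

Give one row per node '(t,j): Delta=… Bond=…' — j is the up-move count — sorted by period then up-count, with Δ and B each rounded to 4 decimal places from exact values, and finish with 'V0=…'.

(0,0): Delta=-0.0293 Bond=3.2580
(1,0): Delta=-0.3962 Bond=38.7056
(1,1): Delta=0.0000 Bond=0.0000
V0=0.0592

Since d<R<u, set p* = (R−d)/(u−d) = 0.9091; price each node as the discounted p*-expectation of its children.
Payoff layer (t=2): V(2,0)=8.3604, V(2,1)=0.0000, V(2,2)=0.0000
(1,0): S=95.9200. Δ = (V_up−V_dn)/(S_up−S_dn) = (0.0000−8.3604)/(105.5120−84.4096) = -0.3962. V = [p*·0.0000 + (1−p*)·8.3604]/1.08 = 0.7037. B = V − Δ·S = 38.7056.
(1,1): S=119.9000. Δ = (V_up−V_dn)/(S_up−S_dn) = (0.0000−0.0000)/(131.8900−105.5120) = 0.0000. V = [p*·0.0000 + (1−p*)·0.0000]/1.08 = 0.0000. B = V − Δ·S = 0.0000.
(0,0): S=109.0000. Δ = (V_up−V_dn)/(S_up−S_dn) = (0.0000−0.7037)/(119.9000−95.9200) = -0.0293. V = [p*·0.0000 + (1−p*)·0.7037]/1.08 = 0.0592. B = V − Δ·S = 3.2580.
Each (Δ,B) replicates both successor values, so the strategy is self-financing and V0 is arbitrage-free.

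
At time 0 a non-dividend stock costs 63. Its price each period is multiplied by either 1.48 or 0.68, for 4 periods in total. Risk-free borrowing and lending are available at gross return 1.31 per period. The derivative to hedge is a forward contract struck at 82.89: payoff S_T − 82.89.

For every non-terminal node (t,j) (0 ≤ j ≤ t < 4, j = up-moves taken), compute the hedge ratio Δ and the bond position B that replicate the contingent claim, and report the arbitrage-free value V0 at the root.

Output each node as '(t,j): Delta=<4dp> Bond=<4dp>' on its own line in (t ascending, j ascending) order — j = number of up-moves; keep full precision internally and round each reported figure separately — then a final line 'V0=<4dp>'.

No-arbitrage ⇒ martingale measure with p* = (R−d)/(u−d) = 0.7875.
Terminal payoffs: V(4,0)=-69.4197, V(4,1)=-53.5724, V(4,2)=-19.0810, V(4,3)=55.9884, V(4,4)=219.3747
(3,0): S=19.8092. Δ = (V_up−V_dn)/(S_up−S_dn) = (-53.5724−-69.4197)/(29.3176−13.4703) = 1.0000. V = [p*·-53.5724 + (1−p*)·-69.4197]/1.31 = -43.4656. B = V − Δ·S = -63.2748.
(3,1): S=43.1142. Δ = (V_up−V_dn)/(S_up−S_dn) = (-19.0810−-53.5724)/(63.8090−29.3176) = 1.0000. V = [p*·-19.0810 + (1−p*)·-53.5724]/1.31 = -20.1606. B = V − Δ·S = -63.2748.
(3,2): S=93.8367. Δ = (V_up−V_dn)/(S_up−S_dn) = (55.9884−-19.0810)/(138.8784−63.8090) = 1.0000. V = [p*·55.9884 + (1−p*)·-19.0810]/1.31 = 30.5619. B = V − Δ·S = -63.2748.
(3,3): S=204.2329. Δ = (V_up−V_dn)/(S_up−S_dn) = (219.3747−55.9884)/(302.2647−138.8784) = 1.0000. V = [p*·219.3747 + (1−p*)·55.9884]/1.31 = 140.9581. B = V − Δ·S = -63.2748.
(2,0): S=29.1312. Δ = (V_up−V_dn)/(S_up−S_dn) = (-20.1606−-43.4656)/(43.1142−19.8092) = 1.0000. V = [p*·-20.1606 + (1−p*)·-43.4656]/1.31 = -19.1702. B = V − Δ·S = -48.3014.
(2,1): S=63.4032. Δ = (V_up−V_dn)/(S_up−S_dn) = (30.5619−-20.1606)/(93.8367−43.1142) = 1.0000. V = [p*·30.5619 + (1−p*)·-20.1606]/1.31 = 15.1018. B = V − Δ·S = -48.3014.
(2,2): S=137.9952. Δ = (V_up−V_dn)/(S_up−S_dn) = (140.9581−30.5619)/(204.2329−93.8367) = 1.0000. V = [p*·140.9581 + (1−p*)·30.5619]/1.31 = 89.6938. B = V − Δ·S = -48.3014.
(1,0): S=42.8400. Δ = (V_up−V_dn)/(S_up−S_dn) = (15.1018−-19.1702)/(63.4032−29.1312) = 1.0000. V = [p*·15.1018 + (1−p*)·-19.1702]/1.31 = 5.9687. B = V − Δ·S = -36.8713.
(1,1): S=93.2400. Δ = (V_up−V_dn)/(S_up−S_dn) = (89.6938−15.1018)/(137.9952−63.4032) = 1.0000. V = [p*·89.6938 + (1−p*)·15.1018]/1.31 = 56.3687. B = V − Δ·S = -36.8713.
(0,0): S=63.0000. Δ = (V_up−V_dn)/(S_up−S_dn) = (56.3687−5.9687)/(93.2400−42.8400) = 1.0000. V = [p*·56.3687 + (1−p*)·5.9687]/1.31 = 34.8540. B = V − Δ·S = -28.1460.
Root portfolio cost Δ·63+B reproduces V0=34.8540.

(0,0): Delta=1.0000 Bond=-28.1460
(1,0): Delta=1.0000 Bond=-36.8713
(1,1): Delta=1.0000 Bond=-36.8713
(2,0): Delta=1.0000 Bond=-48.3014
(2,1): Delta=1.0000 Bond=-48.3014
(2,2): Delta=1.0000 Bond=-48.3014
(3,0): Delta=1.0000 Bond=-63.2748
(3,1): Delta=1.0000 Bond=-63.2748
(3,2): Delta=1.0000 Bond=-63.2748
(3,3): Delta=1.0000 Bond=-63.2748
V0=34.8540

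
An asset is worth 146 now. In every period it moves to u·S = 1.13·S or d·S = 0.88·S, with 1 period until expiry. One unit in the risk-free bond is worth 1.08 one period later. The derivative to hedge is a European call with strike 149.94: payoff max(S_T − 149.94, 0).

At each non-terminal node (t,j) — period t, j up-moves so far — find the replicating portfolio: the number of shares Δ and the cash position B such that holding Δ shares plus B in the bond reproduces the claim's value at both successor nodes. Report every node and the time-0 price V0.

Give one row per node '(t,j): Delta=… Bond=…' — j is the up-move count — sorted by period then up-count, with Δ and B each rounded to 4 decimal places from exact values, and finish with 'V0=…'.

(0,0): Delta=0.4121 Bond=-49.0193
V0=11.1407

The replicating-portfolio and risk-neutral prices coincide; use p* = (1.08−0.88)/(1.13−0.88) = 0.8000 for the latter.
At expiry t=1: V(1,0)=0.0000, V(1,1)=15.0400
(0,0): S=146.0000. Δ = (V_up−V_dn)/(S_up−S_dn) = (15.0400−0.0000)/(164.9800−128.4800) = 0.4121. V = [p*·15.0400 + (1−p*)·0.0000]/1.08 = 11.1407. B = V − Δ·S = -49.0193.
Each (Δ,B) replicates both successor values, so the strategy is self-financing and V0 is arbitrage-free.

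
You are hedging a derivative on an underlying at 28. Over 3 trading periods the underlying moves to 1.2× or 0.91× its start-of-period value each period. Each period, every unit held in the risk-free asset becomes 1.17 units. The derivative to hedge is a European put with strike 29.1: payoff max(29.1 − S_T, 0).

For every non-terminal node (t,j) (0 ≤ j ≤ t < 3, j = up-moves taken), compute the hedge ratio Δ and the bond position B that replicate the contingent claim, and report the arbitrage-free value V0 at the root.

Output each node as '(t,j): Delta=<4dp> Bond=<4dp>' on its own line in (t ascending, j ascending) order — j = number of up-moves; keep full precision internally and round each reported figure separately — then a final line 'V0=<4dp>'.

(0,0): Delta=-0.0278 Bond=0.8059
(1,0): Delta=-0.2128 Bond=5.6568
(1,1): Delta=-0.0116 Bond=0.3990
(2,0): Delta=-1.0000 Bond=24.8718
(2,1): Delta=-0.1439 Bond=4.5123
(2,2): Delta=0.0000 Bond=0.0000
V0=0.0285

No-arbitrage ⇒ martingale measure with p* = (R−d)/(u−d) = 0.8966.
Payoff layer (t=3): V(3,0)=8.0000, V(3,1)=1.2758, V(3,2)=0.0000, V(3,3)=0.0000
  t=2,j=0: stock 23.1868 → up 27.8242 (V=1.2758), down 21.1000 (V=8.0000). Price 1.6850; hedge Δ=-1.0000, bond B=24.8718.
  t=2,j=1: stock 30.5760 → up 36.6912 (V=0.0000), down 27.8242 (V=1.2758). Price 0.1128; hedge Δ=-0.1439, bond B=4.5123.
  t=2,j=2: stock 40.3200 → up 48.3840 (V=0.0000), down 36.6912 (V=0.0000). Price 0.0000; hedge Δ=0.0000, bond B=0.0000.
  t=1,j=0: stock 25.4800 → up 30.5760 (V=0.1128), down 23.1868 (V=1.6850). Price 0.2354; hedge Δ=-0.2128, bond B=5.6568.
  t=1,j=1: stock 33.6000 → up 40.3200 (V=0.0000), down 30.5760 (V=0.1128). Price 0.0100; hedge Δ=-0.0116, bond B=0.3990.
  t=0,j=0: stock 28.0000 → up 33.6000 (V=0.0100), down 25.4800 (V=0.2354). Price 0.0285; hedge Δ=-0.0278, bond B=0.8059.
Self-financing check: at every node Δ·S+B equals the discounted successor values.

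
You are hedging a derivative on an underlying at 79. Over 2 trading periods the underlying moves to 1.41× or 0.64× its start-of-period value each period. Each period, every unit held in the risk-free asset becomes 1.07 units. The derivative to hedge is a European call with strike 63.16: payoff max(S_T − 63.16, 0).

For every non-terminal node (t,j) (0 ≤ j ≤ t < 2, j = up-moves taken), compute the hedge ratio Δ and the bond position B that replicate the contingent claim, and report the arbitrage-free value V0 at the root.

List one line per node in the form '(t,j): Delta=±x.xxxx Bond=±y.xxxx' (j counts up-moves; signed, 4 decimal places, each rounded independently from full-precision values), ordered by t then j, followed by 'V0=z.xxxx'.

(0,0): Delta=0.7910 Bond=-33.4132
(1,0): Delta=0.2088 Bond=-6.3150
(1,1): Delta=1.0000 Bond=-59.0280
V0=29.0791

Since d<R<u, set p* = (R−d)/(u−d) = 0.5584; price each node as the discounted p*-expectation of its children.
Payoff layer (t=2): V(2,0)=0.0000, V(2,1)=8.1296, V(2,2)=93.8999
  t=1,j=0: stock 50.5600 → up 71.2896 (V=8.1296), down 32.3584 (V=0.0000). Price 4.2429; hedge Δ=0.2088, bond B=-6.3150.
  t=1,j=1: stock 111.3900 → up 157.0599 (V=93.8999), down 71.2896 (V=8.1296). Price 52.3620; hedge Δ=1.0000, bond B=-59.0280.
  t=0,j=0: stock 79.0000 → up 111.3900 (V=52.3620), down 50.5600 (V=4.2429). Price 29.0791; hedge Δ=0.7910, bond B=-33.4132.
The time-0 hedge costs 29.0791, which is the no-arbitrage price.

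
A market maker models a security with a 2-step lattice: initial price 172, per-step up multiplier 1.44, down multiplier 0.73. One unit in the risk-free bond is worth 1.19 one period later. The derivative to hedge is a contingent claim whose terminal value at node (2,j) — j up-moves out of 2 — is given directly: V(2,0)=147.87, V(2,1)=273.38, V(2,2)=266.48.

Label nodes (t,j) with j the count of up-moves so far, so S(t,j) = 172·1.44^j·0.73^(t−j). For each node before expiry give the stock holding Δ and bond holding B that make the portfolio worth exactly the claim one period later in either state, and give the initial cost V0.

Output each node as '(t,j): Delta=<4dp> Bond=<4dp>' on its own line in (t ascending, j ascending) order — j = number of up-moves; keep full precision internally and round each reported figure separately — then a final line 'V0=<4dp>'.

The replicating-portfolio and risk-neutral prices coincide; use p* = (1.19−0.73)/(1.44−0.73) = 0.6479 for the latter.
At expiry t=2: V(2,0)=147.8700, V(2,1)=273.3800, V(2,2)=266.4800
Node (1,0) S=125.5600: V=(p*·273.3800+(1−p*)·147.8700)/1.19=192.5936; Δ=(273.3800−147.8700)/(180.8064−91.6588)=1.4079; B=V−Δ·S=15.8189
Node (1,1) S=247.6800: V=(p*·266.4800+(1−p*)·273.3800)/1.19=225.9744; Δ=(266.4800−273.3800)/(356.6592−180.8064)=-0.0392; B=V−Δ·S=235.6927
Node (0,0) S=172.0000: V=(p*·225.9744+(1−p*)·192.5936)/1.19=180.0173; Δ=(225.9744−192.5936)/(247.6800−125.5600)=0.2733; B=V−Δ·S=133.0020
Root portfolio cost Δ·172+B reproduces V0=180.0173.

(0,0): Delta=0.2733 Bond=133.0020
(1,0): Delta=1.4079 Bond=15.8189
(1,1): Delta=-0.0392 Bond=235.6927
V0=180.0173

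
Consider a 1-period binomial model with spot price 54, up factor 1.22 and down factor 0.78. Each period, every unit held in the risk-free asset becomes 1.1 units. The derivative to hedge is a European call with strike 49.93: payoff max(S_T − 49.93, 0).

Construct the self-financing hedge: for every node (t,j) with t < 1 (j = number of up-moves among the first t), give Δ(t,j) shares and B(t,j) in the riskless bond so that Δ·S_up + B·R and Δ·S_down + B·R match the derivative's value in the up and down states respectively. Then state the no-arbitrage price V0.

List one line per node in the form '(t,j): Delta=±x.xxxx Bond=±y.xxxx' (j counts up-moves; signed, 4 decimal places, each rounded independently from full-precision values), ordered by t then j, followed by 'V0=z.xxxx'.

Under the risk-neutral measure, an up-move has probability p* = (R−d)/(u−d) = 0.7273 and values discount at R = 1.1.
Terminal payoffs: V(1,0)=0.0000, V(1,1)=15.9500
Node (0,0) S=54.0000: V=(p*·15.9500+(1−p*)·0.0000)/1.1=10.5455; Δ=(15.9500−0.0000)/(65.8800−42.1200)=0.6713; B=V−Δ·S=-25.7045
Self-financing check: at every node Δ·S+B equals the discounted successor values.

(0,0): Delta=0.6713 Bond=-25.7045
V0=10.5455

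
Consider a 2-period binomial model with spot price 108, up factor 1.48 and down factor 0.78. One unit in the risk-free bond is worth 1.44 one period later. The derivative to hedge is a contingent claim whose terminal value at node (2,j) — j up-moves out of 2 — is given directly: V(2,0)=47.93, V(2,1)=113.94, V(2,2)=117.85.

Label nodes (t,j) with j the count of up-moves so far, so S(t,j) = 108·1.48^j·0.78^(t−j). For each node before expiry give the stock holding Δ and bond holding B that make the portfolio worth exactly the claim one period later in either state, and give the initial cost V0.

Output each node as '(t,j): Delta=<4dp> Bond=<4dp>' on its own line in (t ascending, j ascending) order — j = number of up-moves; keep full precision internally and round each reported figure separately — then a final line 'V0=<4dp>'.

(0,0): Delta=0.0685 Bond=49.1209
(1,0): Delta=1.1194 Bond=-17.7944
(1,1): Delta=0.0349 Bond=76.0994
V0=56.5202

Risk-neutral probability p* = (R−d)/(u−d) = (1.44−0.78)/(1.48−0.78) = 0.9429.
At expiry t=2: V(2,0)=47.9300, V(2,1)=113.9400, V(2,2)=117.8500
(1,0): S=84.2400. Δ = (V_up−V_dn)/(S_up−S_dn) = (113.9400−47.9300)/(124.6752−65.7072) = 1.1194. V = [p*·113.9400 + (1−p*)·47.9300]/1.44 = 76.5056. B = V − Δ·S = -17.7944.
(1,1): S=159.8400. Δ = (V_up−V_dn)/(S_up−S_dn) = (117.8500−113.9400)/(236.5632−124.6752) = 0.0349. V = [p*·117.8500 + (1−p*)·113.9400]/1.44 = 81.6851. B = V − Δ·S = 76.0994.
(0,0): S=108.0000. Δ = (V_up−V_dn)/(S_up−S_dn) = (81.6851−76.5056)/(159.8400−84.2400) = 0.0685. V = [p*·81.6851 + (1−p*)·76.5056]/1.44 = 56.5202. B = V − Δ·S = 49.1209.
Check: Δ(0,0)·S0 + B(0,0) = 56.5202 = V0.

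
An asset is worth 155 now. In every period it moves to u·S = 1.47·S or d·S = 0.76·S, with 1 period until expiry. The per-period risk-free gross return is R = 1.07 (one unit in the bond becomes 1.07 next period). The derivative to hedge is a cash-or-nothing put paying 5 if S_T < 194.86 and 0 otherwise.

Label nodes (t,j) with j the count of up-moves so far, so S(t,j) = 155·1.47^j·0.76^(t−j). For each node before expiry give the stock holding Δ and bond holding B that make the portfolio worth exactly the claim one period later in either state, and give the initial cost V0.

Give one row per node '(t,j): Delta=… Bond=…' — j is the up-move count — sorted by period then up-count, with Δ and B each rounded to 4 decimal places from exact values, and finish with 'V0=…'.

The replicating-portfolio and risk-neutral prices coincide; use p* = (1.07−0.76)/(1.47−0.76) = 0.4366 for the latter.
At expiry t=1: V(1,0)=5.0000, V(1,1)=0.0000
  t=0,j=0: stock 155.0000 → up 227.8500 (V=0.0000), down 117.8000 (V=5.0000). Price 2.6326; hedge Δ=-0.0454, bond B=9.6749.
Self-financing check: at every node Δ·S+B equals the discounted successor values.

(0,0): Delta=-0.0454 Bond=9.6749
V0=2.6326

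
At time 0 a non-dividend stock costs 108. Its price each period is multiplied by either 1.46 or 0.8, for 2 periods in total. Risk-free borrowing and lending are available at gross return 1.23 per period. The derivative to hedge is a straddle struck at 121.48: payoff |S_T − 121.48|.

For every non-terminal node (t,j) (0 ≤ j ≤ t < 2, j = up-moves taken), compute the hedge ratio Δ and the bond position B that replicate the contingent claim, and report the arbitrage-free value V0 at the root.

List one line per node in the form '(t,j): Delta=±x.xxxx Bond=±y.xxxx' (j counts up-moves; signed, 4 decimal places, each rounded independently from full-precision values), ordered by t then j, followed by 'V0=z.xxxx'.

(0,0): Delta=0.5838 Bond=-26.9366
(1,0): Delta=-0.8364 Bond=89.5718
(1,1): Delta=1.0000 Bond=-98.7642
V0=36.1098

The replicating-portfolio and risk-neutral prices coincide; use p* = (1.23−0.8)/(1.46−0.8) = 0.6515 for the latter.
Payoff layer (t=2): V(2,0)=52.3600, V(2,1)=4.6640, V(2,2)=108.7328
Node (1,0) S=86.4000: V=(p*·4.6640+(1−p*)·52.3600)/1.23=17.3051; Δ=(4.6640−52.3600)/(126.1440−69.1200)=-0.8364; B=V−Δ·S=89.5718
Node (1,1) S=157.6800: V=(p*·108.7328+(1−p*)·4.6640)/1.23=58.9158; Δ=(108.7328−4.6640)/(230.2128−126.1440)=1.0000; B=V−Δ·S=-98.7642
Node (0,0) S=108.0000: V=(p*·58.9158+(1−p*)·17.3051)/1.23=36.1098; Δ=(58.9158−17.3051)/(157.6800−86.4000)=0.5838; B=V−Δ·S=-26.9366
Each (Δ,B) replicates both successor values, so the strategy is self-financing and V0 is arbitrage-free.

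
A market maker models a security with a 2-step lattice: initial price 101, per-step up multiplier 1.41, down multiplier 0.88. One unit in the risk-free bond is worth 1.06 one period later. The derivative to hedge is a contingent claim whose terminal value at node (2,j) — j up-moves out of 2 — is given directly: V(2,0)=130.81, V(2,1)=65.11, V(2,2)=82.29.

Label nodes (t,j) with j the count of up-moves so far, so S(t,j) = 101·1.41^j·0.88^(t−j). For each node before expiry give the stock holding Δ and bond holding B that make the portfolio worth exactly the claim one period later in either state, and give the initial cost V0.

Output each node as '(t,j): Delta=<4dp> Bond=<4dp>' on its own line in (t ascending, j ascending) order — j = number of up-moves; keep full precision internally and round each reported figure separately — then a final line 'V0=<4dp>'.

(0,0): Delta=-0.6618 Bond=152.0536
(1,0): Delta=-1.3947 Bond=226.3177
(1,1): Delta=0.2276 Bond=34.5139
V0=85.2112

Risk-neutral probability p* = (R−d)/(u−d) = (1.06−0.88)/(1.41−0.88) = 0.3396.
Payoff layer (t=2): V(2,0)=130.8100, V(2,1)=65.1100, V(2,2)=82.2900
  t=1,j=0: stock 88.8800 → up 125.3208 (V=65.1100), down 78.2144 (V=130.8100). Price 102.3555; hedge Δ=-1.3947, bond B=226.3177.
  t=1,j=1: stock 142.4100 → up 200.7981 (V=82.2900), down 125.3208 (V=65.1100). Price 66.9290; hedge Δ=0.2276, bond B=34.5139.
  t=0,j=0: stock 101.0000 → up 142.4100 (V=66.9290), down 88.8800 (V=102.3555). Price 85.2112; hedge Δ=-0.6618, bond B=152.0536.
Self-financing check: at every node Δ·S+B equals the discounted successor values.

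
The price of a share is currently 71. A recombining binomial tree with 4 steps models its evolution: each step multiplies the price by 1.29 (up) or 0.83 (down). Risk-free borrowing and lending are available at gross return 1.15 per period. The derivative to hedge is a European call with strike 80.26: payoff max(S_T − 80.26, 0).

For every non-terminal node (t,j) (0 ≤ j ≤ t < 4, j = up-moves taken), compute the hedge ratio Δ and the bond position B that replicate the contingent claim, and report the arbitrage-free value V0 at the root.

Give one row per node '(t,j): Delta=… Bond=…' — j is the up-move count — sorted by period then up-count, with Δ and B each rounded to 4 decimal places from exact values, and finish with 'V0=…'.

(0,0): Delta=0.8809 Bond=-35.9507
(1,0): Delta=0.6223 Bond=-26.1080
(1,1): Delta=0.9536 Bond=-48.0087
(2,0): Delta=0.0305 Bond=-1.0766
(2,1): Delta=0.7889 Bond=-42.6888
(2,2): Delta=1.0000 Bond=-60.6881
(3,0): Delta=0.0000 Bond=0.0000
(3,1): Delta=0.0391 Bond=-1.7797
(3,2): Delta=1.0000 Bond=-69.7913
(3,3): Delta=1.0000 Bond=-69.7913
V0=26.5904

Under the risk-neutral measure, an up-move has probability p* = (R−d)/(u−d) = 0.6957 and values discount at R = 1.15.
Terminal values V(4,·): V(4,0)=0.0000, V(4,1)=0.0000, V(4,2)=1.1343, V(4,3)=46.2444, V(4,4)=116.3552
  t=3,j=0: stock 40.5969 → up 52.3700 (V=0.0000), down 33.6954 (V=0.0000). Price 0.0000; hedge Δ=0.0000, bond B=0.0000.
  t=3,j=1: stock 63.0964 → up 81.3943 (V=1.1343), down 52.3700 (V=0.0000). Price 0.6862; hedge Δ=0.0391, bond B=-1.7797.
  t=3,j=2: stock 98.0654 → up 126.5044 (V=46.2444), down 81.3943 (V=1.1343). Price 28.2741; hedge Δ=1.0000, bond B=-69.7913.
  t=3,j=3: stock 152.4149 → up 196.6152 (V=116.3552), down 126.5044 (V=46.2444). Price 82.6236; hedge Δ=1.0000, bond B=-69.7913.
  t=2,j=0: stock 48.9119 → up 63.0964 (V=0.6862), down 40.5969 (V=0.0000). Price 0.4151; hedge Δ=0.0305, bond B=-1.0766.
  t=2,j=1: stock 76.0197 → up 98.0654 (V=28.2741), down 63.0964 (V=0.6862). Price 17.2850; hedge Δ=0.7889, bond B=-42.6888.
  t=2,j=2: stock 118.1511 → up 152.4149 (V=82.6236), down 98.0654 (V=28.2741). Price 57.4630; hedge Δ=1.0000, bond B=-60.6881.
  t=1,j=0: stock 58.9300 → up 76.0197 (V=17.2850), down 48.9119 (V=0.4151). Price 10.5658; hedge Δ=0.6223, bond B=-26.1080.
  t=1,j=1: stock 91.5900 → up 118.1511 (V=57.4630), down 76.0197 (V=17.2850). Price 39.3347; hedge Δ=0.9536, bond B=-48.0087.
  t=0,j=0: stock 71.0000 → up 91.5900 (V=39.3347), down 58.9300 (V=10.5658). Price 26.5904; hedge Δ=0.8809, bond B=-35.9507.
Check: Δ(0,0)·S0 + B(0,0) = 26.5904 = V0.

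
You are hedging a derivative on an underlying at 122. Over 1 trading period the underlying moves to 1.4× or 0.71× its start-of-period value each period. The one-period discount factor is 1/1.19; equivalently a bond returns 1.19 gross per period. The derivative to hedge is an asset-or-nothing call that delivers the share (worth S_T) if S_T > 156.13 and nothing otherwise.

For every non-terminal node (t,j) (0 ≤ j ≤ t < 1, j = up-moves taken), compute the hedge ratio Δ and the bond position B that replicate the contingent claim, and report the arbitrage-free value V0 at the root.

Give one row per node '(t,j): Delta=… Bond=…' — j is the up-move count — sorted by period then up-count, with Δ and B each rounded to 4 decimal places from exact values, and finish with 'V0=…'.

(0,0): Delta=2.0290 Bond=-147.6897
V0=99.8465

The replicating-portfolio and risk-neutral prices coincide; use p* = (1.19−0.71)/(1.4−0.71) = 0.6957 for the latter.
Terminal payoffs: V(1,0)=0.0000, V(1,1)=170.8000
(0,0): S=122.0000. Δ = (V_up−V_dn)/(S_up−S_dn) = (170.8000−0.0000)/(170.8000−86.6200) = 2.0290. V = [p*·170.8000 + (1−p*)·0.0000]/1.19 = 99.8465. B = V − Δ·S = -147.6897.
Root portfolio cost Δ·122+B reproduces V0=99.8465.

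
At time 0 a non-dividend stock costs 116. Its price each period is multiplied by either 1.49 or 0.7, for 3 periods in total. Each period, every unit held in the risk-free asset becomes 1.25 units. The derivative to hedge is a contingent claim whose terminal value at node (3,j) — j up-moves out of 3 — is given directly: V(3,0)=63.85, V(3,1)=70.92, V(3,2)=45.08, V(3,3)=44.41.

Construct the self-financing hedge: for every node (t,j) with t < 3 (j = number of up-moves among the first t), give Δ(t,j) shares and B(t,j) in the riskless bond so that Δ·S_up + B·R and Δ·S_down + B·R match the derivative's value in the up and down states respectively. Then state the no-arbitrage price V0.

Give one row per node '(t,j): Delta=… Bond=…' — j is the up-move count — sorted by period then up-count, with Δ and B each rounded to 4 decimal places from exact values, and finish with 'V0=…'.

(0,0): Delta=-0.0740 Bond=34.3745
(1,0): Delta=-0.1976 Bond=52.9980
(1,1): Delta=-0.0487 Bond=38.5915
(2,0): Delta=0.1574 Bond=46.0684
(2,1): Delta=-0.2703 Bond=75.0530
(2,2): Delta=-0.0033 Bond=36.5389
V0=25.7849

The replicating-portfolio and risk-neutral prices coincide; use p* = (1.25−0.7)/(1.49−0.7) = 0.6962 for the latter.
At expiry t=3: V(3,0)=63.8500, V(3,1)=70.9200, V(3,2)=45.0800, V(3,3)=44.4100
  t=2,j=0: stock 56.8400 → up 84.6916 (V=70.9200), down 39.7880 (V=63.8500). Price 55.0177; hedge Δ=0.1574, bond B=46.0684.
  t=2,j=1: stock 120.9880 → up 180.2721 (V=45.0800), down 84.6916 (V=70.9200). Price 42.3441; hedge Δ=-0.2703, bond B=75.0530.
  t=2,j=2: stock 257.5316 → up 383.7221 (V=44.4100), down 180.2721 (V=45.0800). Price 35.6908; hedge Δ=-0.0033, bond B=36.5389.
  t=1,j=0: stock 81.2000 → up 120.9880 (V=42.3441), down 56.8400 (V=55.0177). Price 36.9555; hedge Δ=-0.1976, bond B=52.9980.
  t=1,j=1: stock 172.8400 → up 257.5316 (V=35.6908), down 120.9880 (V=42.3441). Price 30.1697; hedge Δ=-0.0487, bond B=38.5915.
  t=0,j=0: stock 116.0000 → up 172.8400 (V=30.1697), down 81.2000 (V=36.9555). Price 25.7849; hedge Δ=-0.0740, bond B=34.3745.
Each (Δ,B) replicates both successor values, so the strategy is self-financing and V0 is arbitrage-free.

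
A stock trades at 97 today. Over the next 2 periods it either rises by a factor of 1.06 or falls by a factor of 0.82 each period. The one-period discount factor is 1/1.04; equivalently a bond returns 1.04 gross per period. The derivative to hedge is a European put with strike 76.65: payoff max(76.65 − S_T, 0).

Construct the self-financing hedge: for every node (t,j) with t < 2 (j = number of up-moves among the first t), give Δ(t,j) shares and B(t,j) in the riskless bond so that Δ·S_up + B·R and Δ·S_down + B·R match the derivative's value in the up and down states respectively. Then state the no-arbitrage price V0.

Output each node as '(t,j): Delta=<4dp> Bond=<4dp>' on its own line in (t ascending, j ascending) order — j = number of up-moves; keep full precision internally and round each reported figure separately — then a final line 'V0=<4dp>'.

Since d<R<u, set p* = (R−d)/(u−d) = 0.9167; price each node as the discounted p*-expectation of its children.
Terminal payoffs: V(2,0)=11.4272, V(2,1)=0.0000, V(2,2)=0.0000
  t=1,j=0: stock 79.5400 → up 84.3124 (V=0.0000), down 65.2228 (V=11.4272). Price 0.9156; hedge Δ=-0.5986, bond B=48.5290.
  t=1,j=1: stock 102.8200 → up 108.9892 (V=0.0000), down 84.3124 (V=0.0000). Price 0.0000; hedge Δ=0.0000, bond B=0.0000.
  t=0,j=0: stock 97.0000 → up 102.8200 (V=0.0000), down 79.5400 (V=0.9156). Price 0.0734; hedge Δ=-0.0393, bond B=3.8885.
Each (Δ,B) replicates both successor values, so the strategy is self-financing and V0 is arbitrage-free.

(0,0): Delta=-0.0393 Bond=3.8885
(1,0): Delta=-0.5986 Bond=48.5290
(1,1): Delta=0.0000 Bond=0.0000
V0=0.0734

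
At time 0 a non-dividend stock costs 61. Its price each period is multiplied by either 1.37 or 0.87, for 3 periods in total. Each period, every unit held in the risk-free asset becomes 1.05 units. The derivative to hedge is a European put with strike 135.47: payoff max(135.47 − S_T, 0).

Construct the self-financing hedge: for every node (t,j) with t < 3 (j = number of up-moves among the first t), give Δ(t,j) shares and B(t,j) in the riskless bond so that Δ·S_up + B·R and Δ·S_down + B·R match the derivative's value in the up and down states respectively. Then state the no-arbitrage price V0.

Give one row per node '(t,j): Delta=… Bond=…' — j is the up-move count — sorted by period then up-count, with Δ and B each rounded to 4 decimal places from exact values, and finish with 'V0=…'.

Since d<R<u, set p* = (R−d)/(u−d) = 0.3600; price each node as the discounted p*-expectation of its children.
Terminal values V(3,·): V(3,0)=95.3013, V(3,1)=72.2159, V(3,2)=35.8629, V(3,3)=0.0000
  t=2,j=0: stock 46.1709 → up 63.2541 (V=72.2159), down 40.1687 (V=95.3013). Price 82.8481; hedge Δ=-1.0000, bond B=129.0190.
  t=2,j=1: stock 72.7059 → up 99.6071 (V=35.8629), down 63.2541 (V=72.2159). Price 56.3131; hedge Δ=-1.0000, bond B=129.0190.
  t=2,j=2: stock 114.4909 → up 156.8525 (V=0.0000), down 99.6071 (V=35.8629). Price 21.8593; hedge Δ=-0.6265, bond B=93.5851.
  t=1,j=0: stock 53.0700 → up 72.7059 (V=56.3131), down 46.1709 (V=82.8481). Price 69.8053; hedge Δ=-1.0000, bond B=122.8753.
  t=1,j=1: stock 83.5700 → up 114.4909 (V=21.8593), down 72.7059 (V=56.3131). Price 41.8188; hedge Δ=-0.8246, bond B=110.7265.
  t=0,j=0: stock 61.0000 → up 83.5700 (V=41.8188), down 53.0700 (V=69.8053). Price 56.8859; hedge Δ=-0.9176, bond B=112.8588.
The time-0 hedge costs 56.8859, which is the no-arbitrage price.

(0,0): Delta=-0.9176 Bond=112.8588
(1,0): Delta=-1.0000 Bond=122.8753
(1,1): Delta=-0.8246 Bond=110.7265
(2,0): Delta=-1.0000 Bond=129.0190
(2,1): Delta=-1.0000 Bond=129.0190
(2,2): Delta=-0.6265 Bond=93.5851
V0=56.8859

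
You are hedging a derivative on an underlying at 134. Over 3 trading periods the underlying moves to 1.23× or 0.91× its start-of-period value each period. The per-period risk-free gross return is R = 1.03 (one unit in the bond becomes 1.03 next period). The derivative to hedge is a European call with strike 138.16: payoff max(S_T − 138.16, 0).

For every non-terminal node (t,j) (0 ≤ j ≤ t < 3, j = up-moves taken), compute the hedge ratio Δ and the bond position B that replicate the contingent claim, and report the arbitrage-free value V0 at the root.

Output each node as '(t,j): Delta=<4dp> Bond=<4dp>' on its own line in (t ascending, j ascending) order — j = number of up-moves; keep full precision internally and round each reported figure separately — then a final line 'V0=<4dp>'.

(0,0): Delta=0.6779 Bond=-74.2891
(1,0): Delta=0.4322 Bond=-46.5635
(1,1): Delta=0.9808 Bond=-126.4416
(2,0): Delta=0.0000 Bond=0.0000
(2,1): Delta=0.9652 Bond=-127.8943
(2,2): Delta=1.0000 Bond=-134.1359
V0=16.5439

No-arbitrage ⇒ martingale measure with p* = (R−d)/(u−d) = 0.3750.
Terminal payoffs: V(3,0)=0.0000, V(3,1)=0.0000, V(3,2)=46.3230, V(3,3)=111.1962
(2,0): S=110.9654. Δ = (V_up−V_dn)/(S_up−S_dn) = (0.0000−0.0000)/(136.4874−100.9785) = 0.0000. V = [p*·0.0000 + (1−p*)·0.0000]/1.03 = 0.0000. B = V − Δ·S = 0.0000.
(2,1): S=149.9862. Δ = (V_up−V_dn)/(S_up−S_dn) = (46.3230−0.0000)/(184.4830−136.4874) = 0.9652. V = [p*·46.3230 + (1−p*)·0.0000]/1.03 = 16.8652. B = V − Δ·S = -127.8943.
(2,2): S=202.7286. Δ = (V_up−V_dn)/(S_up−S_dn) = (111.1962−46.3230)/(249.3562−184.4830) = 1.0000. V = [p*·111.1962 + (1−p*)·46.3230]/1.03 = 68.5927. B = V − Δ·S = -134.1359.
(1,0): S=121.9400. Δ = (V_up−V_dn)/(S_up−S_dn) = (16.8652−0.0000)/(149.9862−110.9654) = 0.4322. V = [p*·16.8652 + (1−p*)·0.0000]/1.03 = 6.1402. B = V − Δ·S = -46.5635.
(1,1): S=164.8200. Δ = (V_up−V_dn)/(S_up−S_dn) = (68.5927−16.8652)/(202.7286−149.9862) = 0.9808. V = [p*·68.5927 + (1−p*)·16.8652]/1.03 = 35.2068. B = V − Δ·S = -126.4416.
(0,0): S=134.0000. Δ = (V_up−V_dn)/(S_up−S_dn) = (35.2068−6.1402)/(164.8200−121.9400) = 0.6779. V = [p*·35.2068 + (1−p*)·6.1402]/1.03 = 16.5439. B = V − Δ·S = -74.2891.
Root portfolio cost Δ·134+B reproduces V0=16.5439.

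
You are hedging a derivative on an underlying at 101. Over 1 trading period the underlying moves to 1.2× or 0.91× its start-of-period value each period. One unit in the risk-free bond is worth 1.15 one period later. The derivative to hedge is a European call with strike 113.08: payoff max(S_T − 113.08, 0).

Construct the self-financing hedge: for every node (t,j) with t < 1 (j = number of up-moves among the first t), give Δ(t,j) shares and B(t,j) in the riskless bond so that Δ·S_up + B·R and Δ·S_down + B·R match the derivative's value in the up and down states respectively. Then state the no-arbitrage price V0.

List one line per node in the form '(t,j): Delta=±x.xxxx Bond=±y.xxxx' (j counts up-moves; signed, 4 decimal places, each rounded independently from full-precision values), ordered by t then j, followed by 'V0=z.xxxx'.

(0,0): Delta=0.2772 Bond=-22.1565
V0=5.8435

Risk-neutral probability p* = (R−d)/(u−d) = (1.15−0.91)/(1.2−0.91) = 0.8276.
At expiry t=1: V(1,0)=0.0000, V(1,1)=8.1200
Node (0,0) S=101.0000: V=(p*·8.1200+(1−p*)·0.0000)/1.15=5.8435; Δ=(8.1200−0.0000)/(121.2000−91.9100)=0.2772; B=V−Δ·S=-22.1565
Each (Δ,B) replicates both successor values, so the strategy is self-financing and V0 is arbitrage-free.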